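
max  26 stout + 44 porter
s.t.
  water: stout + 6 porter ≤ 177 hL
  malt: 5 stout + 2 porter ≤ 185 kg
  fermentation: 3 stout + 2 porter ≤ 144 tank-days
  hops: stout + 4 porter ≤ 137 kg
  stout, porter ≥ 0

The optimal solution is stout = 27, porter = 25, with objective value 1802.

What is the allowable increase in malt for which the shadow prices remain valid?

Binding constraints: water, malt. The basis is B = [[1,6],[5,2]] with det -28.
Per unit increase in malt, x* moves by d = (0.2143, -0.0357).
The basis stays optimal until fermentation becomes binding; allowable increase = 22.75 kg.

22.75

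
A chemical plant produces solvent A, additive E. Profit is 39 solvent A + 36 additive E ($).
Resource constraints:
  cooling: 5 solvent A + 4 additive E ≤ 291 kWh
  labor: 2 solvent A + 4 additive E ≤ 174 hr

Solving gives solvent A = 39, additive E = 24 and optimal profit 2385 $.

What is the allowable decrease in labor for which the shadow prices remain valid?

Binding constraints: cooling, labor. The basis is B = [[5,4],[2,4]] with det 12.
Per unit decrease in labor, x* moves by d = (0.3333, -0.4167).
The basis stays optimal until additive E reaches 0; allowable decrease = 57.6 hr.

57.6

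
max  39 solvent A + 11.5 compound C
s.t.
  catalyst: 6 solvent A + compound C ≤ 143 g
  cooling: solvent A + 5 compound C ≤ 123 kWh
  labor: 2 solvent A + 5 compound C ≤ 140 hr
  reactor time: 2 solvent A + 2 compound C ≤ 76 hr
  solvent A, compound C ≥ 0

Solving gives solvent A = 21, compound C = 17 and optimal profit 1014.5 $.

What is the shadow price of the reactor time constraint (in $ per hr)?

3

Check each constraint at x*: catalyst 143/143 (tight); cooling 106/123 (slack 17); labor 127/140 (slack 13); reactor time 76/76 (tight).
Slack constraints have shadow price 0 (complementary slackness).
The binding rows give the dual system: 6·y_catalyst + 2·y_reactor time = 39 and 1·y_catalyst + 2·y_reactor time = 11.5.
Solving: y_catalyst = 5.5, y_reactor time = 3.
Shadow price of reactor time = 3.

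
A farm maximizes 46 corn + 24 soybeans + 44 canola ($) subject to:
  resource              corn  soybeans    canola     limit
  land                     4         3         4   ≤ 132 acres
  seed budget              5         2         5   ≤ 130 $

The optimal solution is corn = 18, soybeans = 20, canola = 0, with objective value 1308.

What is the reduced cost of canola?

-2

Check each constraint at x*: land 132/132 (tight); seed budget 130/130 (tight).
From A_Bᵀ y = c: 4·y_land + 5·y_seed budget = 46; 3·y_land + 2·y_seed budget = 24.
→ y_land = 4 and y_seed budget = 6.
Reduced cost of canola: c₃ − yᵀa₃ = 44 − (4·4 + 6·5) = 44 − 46 = -2.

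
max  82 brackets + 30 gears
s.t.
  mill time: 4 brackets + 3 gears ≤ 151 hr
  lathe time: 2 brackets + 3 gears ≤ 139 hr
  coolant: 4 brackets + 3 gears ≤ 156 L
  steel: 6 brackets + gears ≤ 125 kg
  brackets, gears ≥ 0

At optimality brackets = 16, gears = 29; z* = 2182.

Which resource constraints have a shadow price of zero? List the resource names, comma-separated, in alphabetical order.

coolant, lathe time

mill time: 151/151 (binding)
lathe time: 119/139 (slack 20)
coolant: 151/156 (slack 5)
steel: 125/125 (binding)
By complementary slackness, a constraint with positive slack has shadow price 0 → coolant, lathe time.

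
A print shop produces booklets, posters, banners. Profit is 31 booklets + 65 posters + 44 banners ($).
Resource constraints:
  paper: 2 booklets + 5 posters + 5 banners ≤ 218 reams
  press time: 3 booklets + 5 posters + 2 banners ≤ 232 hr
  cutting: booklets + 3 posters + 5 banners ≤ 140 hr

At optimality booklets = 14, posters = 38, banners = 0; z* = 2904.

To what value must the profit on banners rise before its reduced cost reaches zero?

50

Check each constraint at x*: paper 218/218 (tight); press time 232/232 (tight); cutting 128/140 (slack 12).
By complementary slackness, y = 0 for the non-binding constraint.
From A_Bᵀ y = c: 2·y_paper + 3·y_press time = 31; 5·y_paper + 5·y_press time = 65.
Solving: y_paper = 8, y_press time = 5.
banners enters the basis when its profit ≥ yᵀa₃ = 8·5 + 5·2 = 50.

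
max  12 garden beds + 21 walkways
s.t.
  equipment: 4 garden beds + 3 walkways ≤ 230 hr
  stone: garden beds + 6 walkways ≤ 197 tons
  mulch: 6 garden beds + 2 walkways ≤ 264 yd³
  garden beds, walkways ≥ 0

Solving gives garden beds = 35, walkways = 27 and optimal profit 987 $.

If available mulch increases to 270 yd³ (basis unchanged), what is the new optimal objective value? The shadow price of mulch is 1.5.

996

Δb = 6, so new z* = 987 + (1.5)·(6) = 987 + 9 = 996.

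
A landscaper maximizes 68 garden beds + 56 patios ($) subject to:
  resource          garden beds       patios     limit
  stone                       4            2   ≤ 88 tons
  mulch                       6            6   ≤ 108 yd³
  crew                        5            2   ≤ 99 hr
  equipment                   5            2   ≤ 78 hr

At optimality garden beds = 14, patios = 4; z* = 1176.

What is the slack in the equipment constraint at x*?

equipment used = 5·14 + 2·4 = 78; slack = 78 − 78 = 0.

0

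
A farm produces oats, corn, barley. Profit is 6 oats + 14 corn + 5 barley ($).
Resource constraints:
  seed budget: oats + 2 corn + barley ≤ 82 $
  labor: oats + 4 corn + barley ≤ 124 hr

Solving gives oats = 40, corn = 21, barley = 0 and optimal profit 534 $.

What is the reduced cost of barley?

-1

At the optimum: seed budget uses 82 of 82 (binding); labor uses 124 of 124 (binding).
From A_Bᵀ y = c: 1·y_seed budget + 1·y_labor = 6; 2·y_seed budget + 4·y_labor = 14.
→ y_seed budget = 5 and y_labor = 1.
Reduced cost of barley: c₃ − yᵀa₃ = 5 − (5·1 + 1·1) = 5 − 6 = -1.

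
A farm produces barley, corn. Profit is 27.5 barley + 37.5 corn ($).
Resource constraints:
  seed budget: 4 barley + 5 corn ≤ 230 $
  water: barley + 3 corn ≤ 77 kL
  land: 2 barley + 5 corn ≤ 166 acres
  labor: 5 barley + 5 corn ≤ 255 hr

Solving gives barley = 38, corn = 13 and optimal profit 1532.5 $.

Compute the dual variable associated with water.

5

At the optimum: seed budget uses 217 of 230 (slack = 13); water uses 77 of 77 (binding); land uses 141 of 166 (slack = 25); labor uses 255 of 255 (binding).
Since seed budget, land are not tight, their duals are 0.
Dual feasibility on the basic columns requires 1·y_water + 5·y_labor = 27.5, 3·y_water + 5·y_labor = 37.5.
Solving: y_water = 5, y_labor = 4.5.
Shadow price of water = 5.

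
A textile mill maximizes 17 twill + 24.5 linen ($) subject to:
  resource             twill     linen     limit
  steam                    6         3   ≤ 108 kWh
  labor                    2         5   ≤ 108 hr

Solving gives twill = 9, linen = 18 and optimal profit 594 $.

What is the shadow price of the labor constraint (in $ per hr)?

Both steam and labor are binding at x*.
Dual feasibility on the basic columns requires 6·y_steam + 2·y_labor = 17, 3·y_steam + 5·y_labor = 24.5.
→ y_steam = 1.5 and y_labor = 4.
Shadow price of labor = 4.

4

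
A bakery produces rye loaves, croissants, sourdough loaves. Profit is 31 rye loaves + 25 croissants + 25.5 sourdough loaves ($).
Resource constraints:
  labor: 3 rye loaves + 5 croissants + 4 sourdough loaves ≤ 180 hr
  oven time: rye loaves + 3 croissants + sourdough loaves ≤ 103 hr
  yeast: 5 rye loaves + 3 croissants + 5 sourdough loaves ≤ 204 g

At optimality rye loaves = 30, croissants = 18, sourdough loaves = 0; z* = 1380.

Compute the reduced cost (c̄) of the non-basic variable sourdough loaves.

At the optimum: labor uses 180 of 180 (binding); oven time uses 84 of 103 (slack = 19); yeast uses 204 of 204 (binding).
By complementary slackness, y = 0 for the non-binding constraint.
The binding rows give the dual system: 3·y_labor + 5·y_yeast = 31 and 5·y_labor + 3·y_yeast = 25.
→ y_labor = 2 and y_yeast = 5.
Reduced cost of sourdough loaves: c₃ − yᵀa₃ = 25.5 − (2·4 + 5·5) = 25.5 − 33 = -7.5.

-7.5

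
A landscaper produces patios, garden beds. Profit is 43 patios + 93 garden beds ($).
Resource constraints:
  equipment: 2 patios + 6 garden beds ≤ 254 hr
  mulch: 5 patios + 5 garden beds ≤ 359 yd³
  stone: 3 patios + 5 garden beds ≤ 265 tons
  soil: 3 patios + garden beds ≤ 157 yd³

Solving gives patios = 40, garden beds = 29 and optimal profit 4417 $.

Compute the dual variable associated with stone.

At the optimum: equipment uses 254 of 254 (binding); mulch uses 345 of 359 (slack = 14); stone uses 265 of 265 (binding); soil uses 149 of 157 (slack = 8).
Since mulch, soil are not tight, their duals are 0.
The binding rows give the dual system: 2·y_equipment + 3·y_stone = 43 and 6·y_equipment + 5·y_stone = 93.
Solving: y_equipment = 8, y_stone = 9.
Shadow price of stone = 9.

9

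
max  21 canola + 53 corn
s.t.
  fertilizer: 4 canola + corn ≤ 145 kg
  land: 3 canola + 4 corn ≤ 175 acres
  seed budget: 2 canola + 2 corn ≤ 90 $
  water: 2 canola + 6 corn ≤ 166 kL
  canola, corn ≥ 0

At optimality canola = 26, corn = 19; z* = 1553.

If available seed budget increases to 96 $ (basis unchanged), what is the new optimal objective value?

Check each constraint at x*: fertilizer 123/145 (slack 22); land 154/175 (slack 21); seed budget 90/90 (tight); water 166/166 (tight).
Since fertilizer, land are not tight, their duals are 0.
Dual feasibility on the basic columns requires 2·y_seed budget + 2·y_water = 21, 2·y_seed budget + 6·y_water = 53.
→ y_seed budget = 2.5 and y_water = 8.
Δz = y_seed budget·Δb = 2.5 × (6) = 15, so new z* = 1553 + 15 = 1568.

1568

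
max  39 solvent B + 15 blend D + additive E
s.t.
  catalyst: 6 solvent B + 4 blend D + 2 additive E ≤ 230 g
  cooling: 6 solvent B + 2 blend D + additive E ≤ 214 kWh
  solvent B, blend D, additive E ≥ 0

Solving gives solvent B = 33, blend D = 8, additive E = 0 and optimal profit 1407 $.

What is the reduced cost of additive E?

Both catalyst and cooling are binding at x*.
The binding rows give the dual system: 6·y_catalyst + 6·y_cooling = 39 and 4·y_catalyst + 2·y_cooling = 15.
Solving: y_catalyst = 1, y_cooling = 5.5.
Reduced cost of additive E: c₃ − yᵀa₃ = 1 − (1·2 + 5.5·1) = 1 − 7.5 = -6.5.

-6.5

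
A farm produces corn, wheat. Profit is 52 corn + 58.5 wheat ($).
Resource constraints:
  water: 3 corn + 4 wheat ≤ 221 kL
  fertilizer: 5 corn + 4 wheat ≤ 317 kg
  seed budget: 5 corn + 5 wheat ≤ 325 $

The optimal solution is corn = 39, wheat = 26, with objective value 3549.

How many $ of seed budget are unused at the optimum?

seed budget used = 5·39 + 5·26 = 325; slack = 325 − 325 = 0.

0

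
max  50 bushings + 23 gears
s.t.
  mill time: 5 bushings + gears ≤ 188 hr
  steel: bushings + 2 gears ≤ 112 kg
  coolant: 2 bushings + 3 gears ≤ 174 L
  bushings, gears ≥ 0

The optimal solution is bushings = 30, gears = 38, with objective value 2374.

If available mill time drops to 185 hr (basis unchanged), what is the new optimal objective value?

Binding: mill time and coolant. Non-binding: steel (6 unused).
Since steel is not tight, its dual is 0.
Dual feasibility on the basic columns requires 5·y_mill time + 2·y_coolant = 50, 1·y_mill time + 3·y_coolant = 23.
Solving: y_mill time = 8, y_coolant = 5.
Δz = y_mill time·Δb = 8 × (-3) = -24, so new z* = 2374 − 24 = 2350.

2350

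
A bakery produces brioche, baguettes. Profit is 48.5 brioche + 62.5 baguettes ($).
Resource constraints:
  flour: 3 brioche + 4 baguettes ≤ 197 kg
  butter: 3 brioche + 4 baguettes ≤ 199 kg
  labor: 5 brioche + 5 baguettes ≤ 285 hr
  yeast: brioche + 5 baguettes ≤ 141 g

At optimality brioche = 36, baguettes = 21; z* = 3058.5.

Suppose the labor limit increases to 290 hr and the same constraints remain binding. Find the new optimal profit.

Binding: labor and yeast. Non-binding: flour (5 unused), butter (7 unused).
Slack constraints have shadow price 0 (complementary slackness).
From A_Bᵀ y = c: 5·y_labor + 1·y_yeast = 48.5; 5·y_labor + 5·y_yeast = 62.5.
Solving: y_labor = 9, y_yeast = 3.5.
Δz = y_labor·Δb = 9 × (5) = 45, so new z* = 3058.5 + 45 = 3103.5.

3103.5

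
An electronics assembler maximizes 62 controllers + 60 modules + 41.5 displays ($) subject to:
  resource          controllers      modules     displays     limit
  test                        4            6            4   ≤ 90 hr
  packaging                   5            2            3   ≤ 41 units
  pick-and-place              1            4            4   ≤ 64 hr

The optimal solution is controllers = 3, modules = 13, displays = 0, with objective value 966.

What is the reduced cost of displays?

-8.5

Binding: test and packaging. Non-binding: pick-and-place (9 unused).
Slack constraints have shadow price 0 (complementary slackness).
The binding rows give the dual system: 4·y_test + 5·y_packaging = 62 and 6·y_test + 2·y_packaging = 60.
→ y_test = 8 and y_packaging = 6.
Reduced cost of displays: c₃ − yᵀa₃ = 41.5 − (8·4 + 6·3) = 41.5 − 50 = -8.5.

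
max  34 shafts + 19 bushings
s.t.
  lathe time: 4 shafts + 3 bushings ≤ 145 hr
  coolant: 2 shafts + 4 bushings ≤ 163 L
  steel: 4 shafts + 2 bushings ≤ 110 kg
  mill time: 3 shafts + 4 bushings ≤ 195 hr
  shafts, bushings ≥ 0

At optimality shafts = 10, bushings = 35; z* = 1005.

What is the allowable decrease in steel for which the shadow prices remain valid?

Binding constraints: lathe time, steel. The basis is B = [[4,3],[4,2]] with det -4.
Per unit decrease in steel, x* moves by d = (-0.75, 1).
The basis stays optimal until coolant becomes binding; allowable decrease = 1.2 kg.

1.2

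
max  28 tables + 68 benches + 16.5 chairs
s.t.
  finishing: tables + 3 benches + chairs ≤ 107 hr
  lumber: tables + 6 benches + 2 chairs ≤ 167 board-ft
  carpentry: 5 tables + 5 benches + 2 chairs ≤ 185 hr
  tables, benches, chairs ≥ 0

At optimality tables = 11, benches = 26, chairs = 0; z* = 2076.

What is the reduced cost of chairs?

Check each constraint at x*: finishing 89/107 (slack 18); lumber 167/167 (tight); carpentry 185/185 (tight).
Slack constraints have shadow price 0 (complementary slackness).
The binding rows give the dual system: 1·y_lumber + 5·y_carpentry = 28 and 6·y_lumber + 5·y_carpentry = 68.
→ y_lumber = 8 and y_carpentry = 4.
Reduced cost of chairs: c₃ − yᵀa₃ = 16.5 − (8·2 + 4·2) = 16.5 − 24 = -7.5.

-7.5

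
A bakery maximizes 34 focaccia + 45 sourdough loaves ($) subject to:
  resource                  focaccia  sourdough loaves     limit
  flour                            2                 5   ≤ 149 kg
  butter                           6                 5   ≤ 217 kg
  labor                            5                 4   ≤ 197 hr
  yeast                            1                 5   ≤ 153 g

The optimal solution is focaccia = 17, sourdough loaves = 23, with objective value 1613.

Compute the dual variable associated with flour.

Binding: flour and butter. Non-binding: labor (20 unused), yeast (21 unused).
Since labor, yeast are not tight, their duals are 0.
Dual feasibility on the basic columns requires 2·y_flour + 6·y_butter = 34, 5·y_flour + 5·y_butter = 45.
This yields shadow prices y_flour = 5, y_butter = 4.
Shadow price of flour = 5.

5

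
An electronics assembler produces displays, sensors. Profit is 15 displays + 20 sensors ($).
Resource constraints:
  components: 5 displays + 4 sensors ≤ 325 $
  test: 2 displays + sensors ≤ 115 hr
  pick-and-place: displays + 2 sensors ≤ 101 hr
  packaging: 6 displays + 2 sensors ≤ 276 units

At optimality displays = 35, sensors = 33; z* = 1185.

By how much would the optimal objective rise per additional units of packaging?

1

Binding: pick-and-place and packaging. Non-binding: components (18 unused), test (12 unused).
Since components, test are not tight, their duals are 0.
From A_Bᵀ y = c: 1·y_pick-and-place + 6·y_packaging = 15; 2·y_pick-and-place + 2·y_packaging = 20.
This yields shadow prices y_pick-and-place = 9, y_packaging = 1.
Shadow price of packaging = 1.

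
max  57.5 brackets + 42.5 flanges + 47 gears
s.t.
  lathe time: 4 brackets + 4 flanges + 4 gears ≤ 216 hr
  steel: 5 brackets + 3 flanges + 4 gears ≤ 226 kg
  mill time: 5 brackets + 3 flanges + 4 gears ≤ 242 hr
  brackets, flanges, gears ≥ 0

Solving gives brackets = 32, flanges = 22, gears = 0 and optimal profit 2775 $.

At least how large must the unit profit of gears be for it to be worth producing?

50

Check each constraint at x*: lathe time 216/216 (tight); steel 226/226 (tight); mill time 226/242 (slack 16).
By complementary slackness, y = 0 for the non-binding constraint.
Dual feasibility on the basic columns requires 4·y_lathe time + 5·y_steel = 57.5, 4·y_lathe time + 3·y_steel = 42.5.
→ y_lathe time = 5 and y_steel = 7.5.
gears enters the basis when its profit ≥ yᵀa₃ = 5·4 + 7.5·4 = 50.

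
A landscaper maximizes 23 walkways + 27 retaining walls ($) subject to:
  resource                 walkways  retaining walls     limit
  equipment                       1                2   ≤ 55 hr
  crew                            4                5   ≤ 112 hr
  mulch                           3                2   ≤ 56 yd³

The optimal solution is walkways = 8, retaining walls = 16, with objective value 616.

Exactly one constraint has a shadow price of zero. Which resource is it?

equipment

equipment: 40/55 (slack 15)
crew: 112/112 (binding)
mulch: 56/56 (binding)
By complementary slackness, a constraint with positive slack has shadow price 0 → equipment.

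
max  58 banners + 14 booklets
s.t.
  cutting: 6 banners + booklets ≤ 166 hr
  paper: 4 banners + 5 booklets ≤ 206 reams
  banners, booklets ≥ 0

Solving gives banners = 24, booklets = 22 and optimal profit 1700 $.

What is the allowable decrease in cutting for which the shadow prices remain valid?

Binding constraints: cutting, paper. The basis is B = [[6,1],[4,5]] with det 26.
Per unit decrease in cutting, x* moves by d = (-0.1923, 0.1538).
The basis stays optimal until banners reaches 0; allowable decrease = 124.8 hr.

124.8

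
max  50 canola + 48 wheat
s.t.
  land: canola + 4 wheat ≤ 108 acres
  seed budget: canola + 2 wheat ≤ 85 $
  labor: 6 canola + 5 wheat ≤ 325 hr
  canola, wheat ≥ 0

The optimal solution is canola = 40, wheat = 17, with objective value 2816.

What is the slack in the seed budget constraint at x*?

11

seed budget used = 1·40 + 2·17 = 74; slack = 85 − 74 = 11.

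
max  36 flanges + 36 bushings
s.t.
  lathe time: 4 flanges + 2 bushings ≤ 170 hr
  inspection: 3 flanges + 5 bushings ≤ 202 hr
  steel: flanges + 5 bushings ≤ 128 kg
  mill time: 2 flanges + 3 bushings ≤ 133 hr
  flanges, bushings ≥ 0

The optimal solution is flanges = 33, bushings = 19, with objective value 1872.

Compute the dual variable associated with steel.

4

At the optimum: lathe time uses 170 of 170 (binding); inspection uses 194 of 202 (slack = 8); steel uses 128 of 128 (binding); mill time uses 123 of 133 (slack = 10).
By complementary slackness, y = 0 for the non-binding constraints.
From A_Bᵀ y = c: 4·y_lathe time + 1·y_steel = 36; 2·y_lathe time + 5·y_steel = 36.
→ y_lathe time = 8 and y_steel = 4.
Shadow price of steel = 4.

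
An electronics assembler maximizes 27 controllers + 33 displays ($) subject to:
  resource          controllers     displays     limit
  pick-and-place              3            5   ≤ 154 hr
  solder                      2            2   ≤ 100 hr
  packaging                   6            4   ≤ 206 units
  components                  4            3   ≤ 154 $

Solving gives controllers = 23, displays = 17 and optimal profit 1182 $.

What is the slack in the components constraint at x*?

11

components used = 4·23 + 3·17 = 143; slack = 154 − 143 = 11.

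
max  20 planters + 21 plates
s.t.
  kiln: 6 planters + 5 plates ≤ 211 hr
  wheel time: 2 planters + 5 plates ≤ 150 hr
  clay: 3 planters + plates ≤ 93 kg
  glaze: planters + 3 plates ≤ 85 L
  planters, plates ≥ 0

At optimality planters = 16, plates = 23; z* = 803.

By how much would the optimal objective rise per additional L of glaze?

2

Check each constraint at x*: kiln 211/211 (tight); wheel time 147/150 (slack 3); clay 71/93 (slack 22); glaze 85/85 (tight).
Since wheel time, clay are not tight, their duals are 0.
The binding rows give the dual system: 6·y_kiln + 1·y_glaze = 20 and 5·y_kiln + 3·y_glaze = 21.
This yields shadow prices y_kiln = 3, y_glaze = 2.
Shadow price of glaze = 2.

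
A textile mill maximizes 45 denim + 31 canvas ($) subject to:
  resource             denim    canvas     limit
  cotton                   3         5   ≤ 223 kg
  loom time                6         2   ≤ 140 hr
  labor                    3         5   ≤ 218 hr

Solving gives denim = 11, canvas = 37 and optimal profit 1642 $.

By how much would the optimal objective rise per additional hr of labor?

4

Check each constraint at x*: cotton 218/223 (slack 5); loom time 140/140 (tight); labor 218/218 (tight).
By complementary slackness, y = 0 for the non-binding constraint.
The binding rows give the dual system: 6·y_loom time + 3·y_labor = 45 and 2·y_loom time + 5·y_labor = 31.
This yields shadow prices y_loom time = 5.5, y_labor = 4.
Shadow price of labor = 4.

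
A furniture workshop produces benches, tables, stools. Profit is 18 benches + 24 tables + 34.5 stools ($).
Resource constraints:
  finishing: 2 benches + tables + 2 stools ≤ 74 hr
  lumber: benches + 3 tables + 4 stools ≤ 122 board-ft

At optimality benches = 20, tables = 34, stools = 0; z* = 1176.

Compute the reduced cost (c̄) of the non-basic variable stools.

-1.5

Check each constraint at x*: finishing 74/74 (tight); lumber 122/122 (tight).
Dual feasibility on the basic columns requires 2·y_finishing + 1·y_lumber = 18, 1·y_finishing + 3·y_lumber = 24.
Solving: y_finishing = 6, y_lumber = 6.
Reduced cost of stools: c₃ − yᵀa₃ = 34.5 − (6·2 + 6·4) = 34.5 − 36 = -1.5.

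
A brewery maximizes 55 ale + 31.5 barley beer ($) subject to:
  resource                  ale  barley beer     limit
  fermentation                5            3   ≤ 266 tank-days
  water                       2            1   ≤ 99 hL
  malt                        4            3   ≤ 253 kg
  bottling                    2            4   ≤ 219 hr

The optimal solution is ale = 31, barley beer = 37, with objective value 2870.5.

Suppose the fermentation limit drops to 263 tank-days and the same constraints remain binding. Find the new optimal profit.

Check each constraint at x*: fermentation 266/266 (tight); water 99/99 (tight); malt 235/253 (slack 18); bottling 210/219 (slack 9).
By complementary slackness, y = 0 for the non-binding constraints.
Dual feasibility on the basic columns requires 5·y_fermentation + 2·y_water = 55, 3·y_fermentation + 1·y_water = 31.5.
→ y_fermentation = 8 and y_water = 7.5.
Δz = y_fermentation·Δb = 8 × (-3) = -24, so new z* = 2870.5 − 24 = 2846.5.

2846.5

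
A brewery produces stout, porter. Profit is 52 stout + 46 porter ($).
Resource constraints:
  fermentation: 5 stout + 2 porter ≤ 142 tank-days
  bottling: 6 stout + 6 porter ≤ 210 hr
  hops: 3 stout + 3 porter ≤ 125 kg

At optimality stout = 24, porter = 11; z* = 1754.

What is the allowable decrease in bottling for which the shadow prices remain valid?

Binding constraints: fermentation, bottling. The basis is B = [[5,2],[6,6]] with det 18.
Per unit decrease in bottling, x* moves by d = (0.1111, -0.2778).
The basis stays optimal until porter reaches 0; allowable decrease = 39.6 hr.

39.6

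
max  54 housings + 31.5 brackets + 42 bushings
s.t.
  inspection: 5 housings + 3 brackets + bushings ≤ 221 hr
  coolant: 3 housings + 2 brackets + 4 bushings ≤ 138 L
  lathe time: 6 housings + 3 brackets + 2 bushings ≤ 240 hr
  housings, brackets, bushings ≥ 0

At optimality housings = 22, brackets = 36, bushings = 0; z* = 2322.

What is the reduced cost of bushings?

Check each constraint at x*: inspection 218/221 (slack 3); coolant 138/138 (tight); lathe time 240/240 (tight).
Slack constraints have shadow price 0 (complementary slackness).
From A_Bᵀ y = c: 3·y_coolant + 6·y_lathe time = 54; 2·y_coolant + 3·y_lathe time = 31.5.
Solving: y_coolant = 9, y_lathe time = 4.5.
Reduced cost of bushings: c₃ − yᵀa₃ = 42 − (9·4 + 4.5·2) = 42 − 45 = -3.

-3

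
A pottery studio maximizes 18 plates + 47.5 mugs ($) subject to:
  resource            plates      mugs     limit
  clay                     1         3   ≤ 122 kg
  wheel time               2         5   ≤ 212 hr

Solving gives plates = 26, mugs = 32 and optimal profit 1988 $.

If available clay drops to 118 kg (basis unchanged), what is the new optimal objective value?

Check each constraint at x*: clay 122/122 (tight); wheel time 212/212 (tight).
The binding rows give the dual system: 1·y_clay + 2·y_wheel time = 18 and 3·y_clay + 5·y_wheel time = 47.5.
→ y_clay = 5 and y_wheel time = 6.5.
Δz = y_clay·Δb = 5 × (-4) = -20, so new z* = 1988 − 20 = 1968.

1968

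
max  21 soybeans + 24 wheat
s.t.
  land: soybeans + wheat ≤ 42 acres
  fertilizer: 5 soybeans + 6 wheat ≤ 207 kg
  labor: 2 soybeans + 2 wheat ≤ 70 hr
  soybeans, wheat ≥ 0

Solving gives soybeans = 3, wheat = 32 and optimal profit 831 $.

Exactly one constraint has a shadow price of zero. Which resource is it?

land

land: 35/42 (slack 7)
fertilizer: 207/207 (binding)
labor: 70/70 (binding)
By complementary slackness, a constraint with positive slack has shadow price 0 → land.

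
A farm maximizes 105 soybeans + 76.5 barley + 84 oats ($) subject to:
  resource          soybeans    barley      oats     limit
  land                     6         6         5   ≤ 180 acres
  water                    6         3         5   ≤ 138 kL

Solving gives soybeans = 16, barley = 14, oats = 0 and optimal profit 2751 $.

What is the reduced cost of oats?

At the optimum: land uses 180 of 180 (binding); water uses 138 of 138 (binding).
The binding rows give the dual system: 6·y_land + 6·y_water = 105 and 6·y_land + 3·y_water = 76.5.
This yields shadow prices y_land = 8, y_water = 9.5.
Reduced cost of oats: c₃ − yᵀa₃ = 84 − (8·5 + 9.5·5) = 84 − 87.5 = -3.5.

-3.5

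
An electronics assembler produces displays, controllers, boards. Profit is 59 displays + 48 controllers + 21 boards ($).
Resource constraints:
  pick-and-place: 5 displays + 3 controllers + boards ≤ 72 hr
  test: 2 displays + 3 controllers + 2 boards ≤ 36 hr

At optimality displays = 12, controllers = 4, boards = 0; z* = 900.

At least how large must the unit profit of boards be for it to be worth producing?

Both pick-and-place and test are binding at x*.
The binding rows give the dual system: 5·y_pick-and-place + 2·y_test = 59 and 3·y_pick-and-place + 3·y_test = 48.
This yields shadow prices y_pick-and-place = 9, y_test = 7.
boards enters the basis when its profit ≥ yᵀa₃ = 9·1 + 7·2 = 23.

23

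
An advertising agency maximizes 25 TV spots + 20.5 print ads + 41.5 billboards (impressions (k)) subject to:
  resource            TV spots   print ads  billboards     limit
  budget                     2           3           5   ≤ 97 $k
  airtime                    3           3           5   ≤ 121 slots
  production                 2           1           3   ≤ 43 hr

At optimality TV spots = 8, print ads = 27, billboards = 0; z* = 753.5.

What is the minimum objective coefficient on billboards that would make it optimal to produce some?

45.5

At the optimum: budget uses 97 of 97 (binding); airtime uses 105 of 121 (slack = 16); production uses 43 of 43 (binding).
By complementary slackness, y = 0 for the non-binding constraint.
From A_Bᵀ y = c: 2·y_budget + 2·y_production = 25; 3·y_budget + 1·y_production = 20.5.
→ y_budget = 4 and y_production = 8.5.
billboards enters the basis when its profit ≥ yᵀa₃ = 4·5 + 8.5·3 = 45.5.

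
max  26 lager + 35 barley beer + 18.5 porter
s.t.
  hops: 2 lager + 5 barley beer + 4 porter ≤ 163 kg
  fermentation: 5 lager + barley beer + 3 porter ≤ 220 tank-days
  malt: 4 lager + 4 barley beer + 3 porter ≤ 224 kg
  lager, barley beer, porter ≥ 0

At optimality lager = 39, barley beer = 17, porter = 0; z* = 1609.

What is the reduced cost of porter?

Check each constraint at x*: hops 163/163 (tight); fermentation 212/220 (slack 8); malt 224/224 (tight).
Since fermentation is not tight, its dual is 0.
Dual feasibility on the basic columns requires 2·y_hops + 4·y_malt = 26, 5·y_hops + 4·y_malt = 35.
→ y_hops = 3 and y_malt = 5.
Reduced cost of porter: c₃ − yᵀa₃ = 18.5 − (3·4 + 5·3) = 18.5 − 27 = -8.5.

-8.5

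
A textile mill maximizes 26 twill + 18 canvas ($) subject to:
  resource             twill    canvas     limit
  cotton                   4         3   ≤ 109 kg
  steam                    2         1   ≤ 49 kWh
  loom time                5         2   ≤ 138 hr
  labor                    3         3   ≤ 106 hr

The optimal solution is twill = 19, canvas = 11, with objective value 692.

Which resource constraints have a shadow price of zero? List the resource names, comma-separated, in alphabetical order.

cotton: 109/109 (binding)
steam: 49/49 (binding)
loom time: 117/138 (slack 21)
labor: 90/106 (slack 16)
By complementary slackness, a constraint with positive slack has shadow price 0 → labor, loom time.

labor, loom time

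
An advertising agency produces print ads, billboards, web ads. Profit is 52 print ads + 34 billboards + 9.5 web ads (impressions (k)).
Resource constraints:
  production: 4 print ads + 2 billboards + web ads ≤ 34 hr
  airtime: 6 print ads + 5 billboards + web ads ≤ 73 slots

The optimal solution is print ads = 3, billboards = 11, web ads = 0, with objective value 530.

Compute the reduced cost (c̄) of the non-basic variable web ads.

At the optimum: production uses 34 of 34 (binding); airtime uses 73 of 73 (binding).
Dual feasibility on the basic columns requires 4·y_production + 6·y_airtime = 52, 2·y_production + 5·y_airtime = 34.
This yields shadow prices y_production = 7, y_airtime = 4.
Reduced cost of web ads: c₃ − yᵀa₃ = 9.5 − (7·1 + 4·1) = 9.5 − 11 = -1.5.

-1.5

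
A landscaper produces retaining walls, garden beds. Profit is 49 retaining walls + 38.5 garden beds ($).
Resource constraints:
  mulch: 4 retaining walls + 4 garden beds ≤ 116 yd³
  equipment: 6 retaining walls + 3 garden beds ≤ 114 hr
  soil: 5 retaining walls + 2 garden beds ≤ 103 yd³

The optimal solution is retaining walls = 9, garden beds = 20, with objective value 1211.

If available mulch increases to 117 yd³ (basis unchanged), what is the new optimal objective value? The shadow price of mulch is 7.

1218

Δb = 1, so new z* = 1211 + (7)·(1) = 1211 + 7 = 1218.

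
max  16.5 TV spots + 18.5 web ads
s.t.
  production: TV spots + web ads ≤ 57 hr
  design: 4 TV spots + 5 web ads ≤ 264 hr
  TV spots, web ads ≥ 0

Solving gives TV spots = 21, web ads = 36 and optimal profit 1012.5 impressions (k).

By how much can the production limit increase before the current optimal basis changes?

Binding constraints: production, design. The basis is B = [[1,1],[4,5]] with det 1.
Per unit increase in production, x* moves by d = (5, -4).
The basis stays optimal until web ads reaches 0; allowable increase = 9 hr.

9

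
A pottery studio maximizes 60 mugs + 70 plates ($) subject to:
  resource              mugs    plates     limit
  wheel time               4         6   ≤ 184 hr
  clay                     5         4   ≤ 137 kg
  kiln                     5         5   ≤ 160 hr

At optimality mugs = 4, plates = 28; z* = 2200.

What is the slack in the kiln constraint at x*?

0

kiln used = 5·4 + 5·28 = 160; slack = 160 − 160 = 0.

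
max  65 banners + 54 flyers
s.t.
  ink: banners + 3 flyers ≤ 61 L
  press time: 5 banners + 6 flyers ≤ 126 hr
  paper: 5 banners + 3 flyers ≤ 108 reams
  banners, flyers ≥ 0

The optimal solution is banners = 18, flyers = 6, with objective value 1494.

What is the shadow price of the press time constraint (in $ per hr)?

5

Check each constraint at x*: ink 36/61 (slack 25); press time 126/126 (tight); paper 108/108 (tight).
By complementary slackness, y = 0 for the non-binding constraint.
From A_Bᵀ y = c: 5·y_press time + 5·y_paper = 65; 6·y_press time + 3·y_paper = 54.
Solving: y_press time = 5, y_paper = 8.
Shadow price of press time = 5.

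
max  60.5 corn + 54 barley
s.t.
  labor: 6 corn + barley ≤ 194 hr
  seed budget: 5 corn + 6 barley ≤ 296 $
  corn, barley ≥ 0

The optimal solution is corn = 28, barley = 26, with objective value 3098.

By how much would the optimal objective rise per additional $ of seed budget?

8.5

Both labor and seed budget are binding at x*.
Dual feasibility on the basic columns requires 6·y_labor + 5·y_seed budget = 60.5, 1·y_labor + 6·y_seed budget = 54.
This yields shadow prices y_labor = 3, y_seed budget = 8.5.
Shadow price of seed budget = 8.5.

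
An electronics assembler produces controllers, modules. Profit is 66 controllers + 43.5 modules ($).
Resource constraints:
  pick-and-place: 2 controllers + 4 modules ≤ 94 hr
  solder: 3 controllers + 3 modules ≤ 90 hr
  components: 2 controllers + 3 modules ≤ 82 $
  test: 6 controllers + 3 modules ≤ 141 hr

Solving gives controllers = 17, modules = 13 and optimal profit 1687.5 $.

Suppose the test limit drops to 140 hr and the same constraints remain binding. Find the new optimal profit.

At the optimum: pick-and-place uses 86 of 94 (slack = 8); solder uses 90 of 90 (binding); components uses 73 of 82 (slack = 9); test uses 141 of 141 (binding).
By complementary slackness, y = 0 for the non-binding constraints.
From A_Bᵀ y = c: 3·y_solder + 6·y_test = 66; 3·y_solder + 3·y_test = 43.5.
Solving: y_solder = 7, y_test = 7.5.
Δz = y_test·Δb = 7.5 × (-1) = -7.5, so new z* = 1687.5 − 7.5 = 1680.

1680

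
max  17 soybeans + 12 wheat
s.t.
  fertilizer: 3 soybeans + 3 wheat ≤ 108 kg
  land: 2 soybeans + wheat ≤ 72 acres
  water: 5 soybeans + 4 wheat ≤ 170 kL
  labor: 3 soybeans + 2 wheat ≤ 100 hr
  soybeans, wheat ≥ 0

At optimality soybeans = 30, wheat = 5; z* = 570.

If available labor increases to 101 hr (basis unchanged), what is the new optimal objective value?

Check each constraint at x*: fertilizer 105/108 (slack 3); land 65/72 (slack 7); water 170/170 (tight); labor 100/100 (tight).
By complementary slackness, y = 0 for the non-binding constraints.
From A_Bᵀ y = c: 5·y_water + 3·y_labor = 17; 4·y_water + 2·y_labor = 12.
→ y_water = 1 and y_labor = 4.
Δz = y_labor·Δb = 4 × (1) = 4, so new z* = 570 + 4 = 574.

574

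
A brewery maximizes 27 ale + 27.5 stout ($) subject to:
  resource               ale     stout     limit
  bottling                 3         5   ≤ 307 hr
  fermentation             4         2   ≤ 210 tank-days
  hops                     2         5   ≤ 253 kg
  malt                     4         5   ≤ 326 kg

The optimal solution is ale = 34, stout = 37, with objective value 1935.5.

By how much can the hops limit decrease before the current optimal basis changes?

148

Binding constraints: fermentation, hops. The basis is B = [[4,2],[2,5]] with det 16.
Per unit decrease in hops, x* moves by d = (0.125, -0.25).
The basis stays optimal until stout reaches 0; allowable decrease = 148 kg.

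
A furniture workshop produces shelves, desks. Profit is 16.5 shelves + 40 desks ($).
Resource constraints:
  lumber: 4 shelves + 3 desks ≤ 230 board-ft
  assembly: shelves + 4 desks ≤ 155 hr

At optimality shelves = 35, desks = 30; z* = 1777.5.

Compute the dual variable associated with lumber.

2

Both lumber and assembly are binding at x*.
Dual feasibility on the basic columns requires 4·y_lumber + 1·y_assembly = 16.5, 3·y_lumber + 4·y_assembly = 40.
→ y_lumber = 2 and y_assembly = 8.5.
Shadow price of lumber = 2.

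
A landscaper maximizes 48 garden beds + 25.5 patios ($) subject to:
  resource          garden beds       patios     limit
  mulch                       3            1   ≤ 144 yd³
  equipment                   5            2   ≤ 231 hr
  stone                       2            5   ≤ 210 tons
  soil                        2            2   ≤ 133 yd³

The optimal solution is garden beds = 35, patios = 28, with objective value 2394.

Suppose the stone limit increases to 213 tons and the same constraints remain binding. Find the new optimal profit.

2398.5

At the optimum: mulch uses 133 of 144 (slack = 11); equipment uses 231 of 231 (binding); stone uses 210 of 210 (binding); soil uses 126 of 133 (slack = 7).
Since mulch, soil are not tight, their duals are 0.
The binding rows give the dual system: 5·y_equipment + 2·y_stone = 48 and 2·y_equipment + 5·y_stone = 25.5.
This yields shadow prices y_equipment = 9, y_stone = 1.5.
Δz = y_stone·Δb = 1.5 × (3) = 4.5, so new z* = 2394 + 4.5 = 2398.5.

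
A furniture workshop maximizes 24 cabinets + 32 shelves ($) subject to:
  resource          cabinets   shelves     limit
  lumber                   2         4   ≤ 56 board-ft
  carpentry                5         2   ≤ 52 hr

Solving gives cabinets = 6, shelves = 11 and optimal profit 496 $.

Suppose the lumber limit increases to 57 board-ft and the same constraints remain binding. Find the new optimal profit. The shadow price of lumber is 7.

503

Δb = 1, so new z* = 496 + (7)·(1) = 496 + 7 = 503.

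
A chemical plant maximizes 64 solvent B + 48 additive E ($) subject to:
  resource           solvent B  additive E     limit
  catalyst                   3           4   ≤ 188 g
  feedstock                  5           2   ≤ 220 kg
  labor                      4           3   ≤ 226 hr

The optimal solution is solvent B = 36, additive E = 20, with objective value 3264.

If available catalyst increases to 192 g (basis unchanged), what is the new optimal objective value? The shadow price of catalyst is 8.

3296

Δb = 4, so new z* = 3264 + (8)·(4) = 3264 + 32 = 3296.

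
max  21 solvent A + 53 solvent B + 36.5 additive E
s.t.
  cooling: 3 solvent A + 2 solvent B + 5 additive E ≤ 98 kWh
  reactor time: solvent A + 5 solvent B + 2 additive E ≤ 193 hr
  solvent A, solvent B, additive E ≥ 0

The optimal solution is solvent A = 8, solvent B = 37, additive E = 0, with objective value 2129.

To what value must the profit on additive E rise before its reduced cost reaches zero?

Both cooling and reactor time are binding at x*.
The binding rows give the dual system: 3·y_cooling + 1·y_reactor time = 21 and 2·y_cooling + 5·y_reactor time = 53.
Solving: y_cooling = 4, y_reactor time = 9.
additive E enters the basis when its profit ≥ yᵀa₃ = 4·5 + 9·2 = 38.

38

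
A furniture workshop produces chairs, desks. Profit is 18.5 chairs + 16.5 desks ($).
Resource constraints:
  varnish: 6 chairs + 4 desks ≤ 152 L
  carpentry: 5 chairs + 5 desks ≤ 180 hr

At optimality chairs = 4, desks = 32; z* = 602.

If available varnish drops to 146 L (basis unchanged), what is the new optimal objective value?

Both varnish and carpentry are binding at x*.
The binding rows give the dual system: 6·y_varnish + 5·y_carpentry = 18.5 and 4·y_varnish + 5·y_carpentry = 16.5.
Solving: y_varnish = 1, y_carpentry = 2.5.
Δz = y_varnish·Δb = 1 × (-6) = -6, so new z* = 602 − 6 = 596.

596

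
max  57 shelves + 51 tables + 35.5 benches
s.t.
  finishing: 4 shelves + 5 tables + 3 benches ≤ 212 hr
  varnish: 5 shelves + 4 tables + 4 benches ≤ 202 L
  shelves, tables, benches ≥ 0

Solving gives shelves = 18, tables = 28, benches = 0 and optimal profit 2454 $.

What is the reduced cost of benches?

Both finishing and varnish are binding at x*.
The binding rows give the dual system: 4·y_finishing + 5·y_varnish = 57 and 5·y_finishing + 4·y_varnish = 51.
This yields shadow prices y_finishing = 3, y_varnish = 9.
Reduced cost of benches: c₃ − yᵀa₃ = 35.5 − (3·3 + 9·4) = 35.5 − 45 = -9.5.

-9.5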